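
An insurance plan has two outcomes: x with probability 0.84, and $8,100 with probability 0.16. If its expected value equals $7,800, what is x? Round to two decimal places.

0.84·x + 0.16·8100 = 7800
0.84·x = 7800 − 1296 = 6504
x = 6504 / 0.84 = 7742.8571

x = $7,742.86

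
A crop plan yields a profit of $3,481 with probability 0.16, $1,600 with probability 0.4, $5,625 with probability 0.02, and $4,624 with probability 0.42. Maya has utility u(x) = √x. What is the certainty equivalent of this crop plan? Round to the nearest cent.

E[u] = 0.16·√3481 + 0.4·√1600 + 0.02·√5625 + 0.42·√4624 = 0.16·59 + 0.4·40 + 0.02·75 + 0.42·68 = 55.5
CE = (55.5)² = 3080.25

$3,080.25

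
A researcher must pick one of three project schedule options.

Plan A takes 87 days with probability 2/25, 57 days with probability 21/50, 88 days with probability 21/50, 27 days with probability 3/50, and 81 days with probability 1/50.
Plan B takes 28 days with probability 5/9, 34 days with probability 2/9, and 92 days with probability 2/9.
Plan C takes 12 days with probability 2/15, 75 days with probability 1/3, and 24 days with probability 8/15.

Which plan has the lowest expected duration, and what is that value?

Plan C (39.4 days)

Plan A = 2/25 × 87 + 21/50 × 57 + 21/50 × 88 + 3/50 × 27 + 1/50 × 81 = 6.96 + 23.94 + 36.96 + 1.62 + 1.62 = 71.1
Plan B = 5/9 × 28 + 2/9 × 34 + 2/9 × 92 = 15.5556 + 7.5556 + 20.4444 = 43.5556
Plan C = 2/15 × 12 + 1/3 × 75 + 8/15 × 24 = 1.6 + 25 + 12.8 = 39.4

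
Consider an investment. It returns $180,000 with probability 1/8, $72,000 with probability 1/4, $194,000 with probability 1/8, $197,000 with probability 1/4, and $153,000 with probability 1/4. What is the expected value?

$152,250

EV = 1/8 × 180000 + 1/4 × 72000 + 1/8 × 194000 + 1/4 × 197000 + 1/4 × 153000 = 22500 + 18000 + 24250 + 49250 + 38250 = 152250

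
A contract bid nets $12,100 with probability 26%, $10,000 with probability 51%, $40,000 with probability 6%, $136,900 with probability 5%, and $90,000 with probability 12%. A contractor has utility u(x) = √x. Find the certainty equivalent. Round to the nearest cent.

$21,345.21

E[u] = 0.26·√12100 + 0.51·√10000 + 0.06·√40000 + 0.05·√136900 + 0.12·√90000 = 0.26·110 + 0.51·100 + 0.06·200 + 0.05·370 + 0.12·300 = 146.1
CE = (146.1)² = 21345.21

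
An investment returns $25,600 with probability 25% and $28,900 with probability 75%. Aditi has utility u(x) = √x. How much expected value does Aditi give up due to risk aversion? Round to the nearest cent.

$18.75

E[u] = 0.25·√25600 + 0.75·√28900 = 0.25·160 + 0.75·170 = 167.5
CE = (167.5)² = 28056.25
Risk premium = EV − CE = 28075 − 28056.25 = 18.75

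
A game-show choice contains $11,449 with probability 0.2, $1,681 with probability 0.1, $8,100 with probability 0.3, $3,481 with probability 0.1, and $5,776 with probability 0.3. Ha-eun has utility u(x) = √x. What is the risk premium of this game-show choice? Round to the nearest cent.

$375.36

E[u] = 0.2·√11449 + 0.1·√1681 + 0.3·√8100 + 0.1·√3481 + 0.3·√5776 = 0.2·107 + 0.1·41 + 0.3·90 + 0.1·59 + 0.3·76 = 81.2
CE = (81.2)² = 6593.44
Risk premium = EV − CE = 6968.8 − 6593.44 = 375.36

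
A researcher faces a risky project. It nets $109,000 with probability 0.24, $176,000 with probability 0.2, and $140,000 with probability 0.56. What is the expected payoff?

$139,760

EV = 0.24 × 109000 + 0.2 × 176000 + 0.56 × 140000 = 26160 + 35200 + 78400 = 139760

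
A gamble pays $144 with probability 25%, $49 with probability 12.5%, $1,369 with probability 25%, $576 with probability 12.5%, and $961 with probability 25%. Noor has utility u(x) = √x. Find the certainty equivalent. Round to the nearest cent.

$570.02

E[u] = 0.25·√144 + 0.125·√49 + 0.25·√1369 + 0.125·√576 + 0.25·√961 = 0.25·12 + 0.125·7 + 0.25·37 + 0.125·24 + 0.25·31 = 23.875
CE = (23.875)² = 570.015625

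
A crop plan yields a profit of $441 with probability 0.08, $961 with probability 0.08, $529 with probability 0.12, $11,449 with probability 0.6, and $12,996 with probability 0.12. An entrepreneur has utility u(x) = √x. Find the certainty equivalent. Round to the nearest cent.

E[u] = 0.08·√441 + 0.08·√961 + 0.12·√529 + 0.6·√11449 + 0.12·√12996 = 0.08·21 + 0.08·31 + 0.12·23 + 0.6·107 + 0.12·114 = 84.8
CE = (84.8)² = 7191.04

$7,191.04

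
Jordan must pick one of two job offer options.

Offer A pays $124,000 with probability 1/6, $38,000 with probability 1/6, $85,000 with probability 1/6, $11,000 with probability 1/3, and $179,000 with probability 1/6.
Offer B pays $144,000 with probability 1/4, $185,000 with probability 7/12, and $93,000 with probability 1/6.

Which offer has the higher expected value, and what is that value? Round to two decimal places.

Offer A = 1/6 × 124000 + 1/6 × 38000 + 1/6 × 85000 + 1/3 × 11000 + 1/6 × 179000 = 20666.6667 + 6333.3333 + 14166.6667 + 3666.6667 + 29833.3333 = 74666.6667
Offer B = 1/4 × 144000 + 7/12 × 185000 + 1/6 × 93000 = 36000 + 107916.6667 + 15500 = 159416.6667

Offer B ($159,416.67)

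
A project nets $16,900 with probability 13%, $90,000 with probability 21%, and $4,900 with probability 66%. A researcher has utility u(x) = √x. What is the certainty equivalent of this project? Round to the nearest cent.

E[u] = 0.13·√16900 + 0.21·√90000 + 0.66·√4900 = 0.13·130 + 0.21·300 + 0.66·70 = 126.1
CE = (126.1)² = 15901.21

$15,901.21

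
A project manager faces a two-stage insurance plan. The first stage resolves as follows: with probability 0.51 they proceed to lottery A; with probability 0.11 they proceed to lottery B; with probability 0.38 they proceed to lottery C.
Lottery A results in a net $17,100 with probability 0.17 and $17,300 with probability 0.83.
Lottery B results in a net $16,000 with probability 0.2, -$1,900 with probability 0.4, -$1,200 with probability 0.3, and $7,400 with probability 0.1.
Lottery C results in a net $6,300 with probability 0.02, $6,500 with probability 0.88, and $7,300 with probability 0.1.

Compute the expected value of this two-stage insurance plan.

$11,614.74

EV(A) = 0.17 × 17100 + 0.83 × 17300 = 2907 + 14359 = 17266
EV(B) = 0.2 × 16000 + 0.4 × (-1900) + 0.3 × (-1200) + 0.1 × 7400 = 3200 − 760 − 360 + 740 = 2820
EV(C) = 0.02 × 6300 + 0.88 × 6500 + 0.1 × 7300 = 126 + 5720 + 730 = 6576
Overall = 0.51 × 17266 + 0.11 × 2820 + 0.38 × 6576 = 8805.66 + 310.2 + 2498.88 = 11614.74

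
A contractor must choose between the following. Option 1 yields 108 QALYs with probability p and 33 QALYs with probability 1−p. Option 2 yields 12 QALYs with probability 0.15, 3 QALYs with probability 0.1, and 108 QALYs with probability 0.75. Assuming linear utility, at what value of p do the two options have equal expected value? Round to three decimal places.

EV(Option 2) = 0.15 × 12 + 0.1 × 3 + 0.75 × 108 = 1.8 + 0.3 + 81 = 83.1
p·108 + (1−p)·33 = 83.1
75p + 33 = 83.1
p = (83.1 − 33) / 75

p = 0.668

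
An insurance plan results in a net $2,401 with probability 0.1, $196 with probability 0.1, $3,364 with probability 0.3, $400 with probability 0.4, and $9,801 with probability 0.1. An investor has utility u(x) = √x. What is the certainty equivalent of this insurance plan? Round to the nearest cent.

$1,730.56

E[u] = 0.1·√2401 + 0.1·√196 + 0.3·√3364 + 0.4·√400 + 0.1·√9801 = 0.1·49 + 0.1·14 + 0.3·58 + 0.4·20 + 0.1·99 = 41.6
CE = (41.6)² = 1730.56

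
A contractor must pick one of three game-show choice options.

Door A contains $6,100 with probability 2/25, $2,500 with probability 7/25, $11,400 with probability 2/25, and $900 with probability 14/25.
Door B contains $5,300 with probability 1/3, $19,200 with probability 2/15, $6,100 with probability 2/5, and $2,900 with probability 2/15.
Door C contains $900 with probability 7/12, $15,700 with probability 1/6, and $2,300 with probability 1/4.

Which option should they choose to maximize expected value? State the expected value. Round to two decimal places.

Door B ($7,153.33)

Door A = 2/25 × 6100 + 7/25 × 2500 + 2/25 × 11400 + 14/25 × 900 = 488 + 700 + 912 + 504 = 2604
Door B = 1/3 × 5300 + 2/15 × 19200 + 2/5 × 6100 + 2/15 × 2900 = 1766.6667 + 2560 + 2440 + 386.6667 = 7153.3333
Door C = 7/12 × 900 + 1/6 × 15700 + 1/4 × 2300 = 525 + 2616.6667 + 575 = 3716.6667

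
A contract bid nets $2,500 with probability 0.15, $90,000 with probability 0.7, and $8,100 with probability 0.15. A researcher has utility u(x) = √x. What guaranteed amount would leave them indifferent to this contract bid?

$53,361

E[u] = 0.15·√2500 + 0.7·√90000 + 0.15·√8100 = 0.15·50 + 0.7·300 + 0.15·90 = 231
CE = (231)² = 53361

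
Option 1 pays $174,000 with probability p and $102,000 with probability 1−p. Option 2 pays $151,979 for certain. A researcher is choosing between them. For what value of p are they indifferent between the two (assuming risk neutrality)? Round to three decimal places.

p·174000 + (1−p)·102000 = 151979
72000p + 102000 = 151979
p = (151979 − 102000) / 72000

p = 0.694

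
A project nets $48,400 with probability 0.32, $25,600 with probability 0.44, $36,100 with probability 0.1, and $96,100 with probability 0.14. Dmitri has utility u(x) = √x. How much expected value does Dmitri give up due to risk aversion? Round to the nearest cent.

E[u] = 0.32·√48400 + 0.44·√25600 + 0.1·√36100 + 0.14·√96100 = 0.32·220 + 0.44·160 + 0.1·190 + 0.14·310 = 203.2
CE = (203.2)² = 41290.24
Risk premium = EV − CE = 43816 − 41290.24 = 2525.76

$2,525.76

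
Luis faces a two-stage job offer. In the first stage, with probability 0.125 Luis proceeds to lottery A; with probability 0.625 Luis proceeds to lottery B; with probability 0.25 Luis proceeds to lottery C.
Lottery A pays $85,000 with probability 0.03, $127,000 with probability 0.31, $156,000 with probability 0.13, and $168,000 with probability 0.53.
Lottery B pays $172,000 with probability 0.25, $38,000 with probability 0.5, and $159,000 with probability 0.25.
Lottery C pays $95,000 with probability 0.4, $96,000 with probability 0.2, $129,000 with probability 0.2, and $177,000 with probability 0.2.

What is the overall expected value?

EV(A) = 0.03 × 85000 + 0.31 × 127000 + 0.13 × 156000 + 0.53 × 168000 = 2550 + 39370 + 20280 + 89040 = 151240
EV(B) = 0.25 × 172000 + 0.5 × 38000 + 0.25 × 159000 = 43000 + 19000 + 39750 = 101750
EV(C) = 0.4 × 95000 + 0.2 × 96000 + 0.2 × 129000 + 0.2 × 177000 = 38000 + 19200 + 25800 + 35400 = 118400
Overall = 0.125 × 151240 + 0.625 × 101750 + 0.25 × 118400 = 18905 + 63593.75 + 29600 = 112098.75

$112,098.75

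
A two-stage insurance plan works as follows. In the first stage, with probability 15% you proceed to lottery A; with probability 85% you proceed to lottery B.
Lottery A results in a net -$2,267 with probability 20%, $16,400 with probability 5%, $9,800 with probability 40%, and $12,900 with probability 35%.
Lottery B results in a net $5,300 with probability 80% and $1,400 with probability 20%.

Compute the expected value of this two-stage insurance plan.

$5,162.24

EV(A) = 0.2 × (-2267) + 0.05 × 16400 + 0.4 × 9800 + 0.35 × 12900 = -453.4 + 820 + 3920 + 4515 = 8801.6
EV(B) = 0.8 × 5300 + 0.2 × 1400 = 4240 + 280 = 4520
Overall = 0.15 × 8801.6 + 0.85 × 4520 = 1320.24 + 3842 = 5162.24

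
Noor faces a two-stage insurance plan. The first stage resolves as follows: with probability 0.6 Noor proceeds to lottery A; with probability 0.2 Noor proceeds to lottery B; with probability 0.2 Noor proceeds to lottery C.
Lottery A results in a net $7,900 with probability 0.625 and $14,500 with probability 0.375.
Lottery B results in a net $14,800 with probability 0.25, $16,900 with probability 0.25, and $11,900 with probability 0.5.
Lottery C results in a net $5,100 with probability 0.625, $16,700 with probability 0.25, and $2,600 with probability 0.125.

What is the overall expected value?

$10,537.50

EV(A) = 0.625 × 7900 + 0.375 × 14500 = 4937.5 + 5437.5 = 10375
EV(B) = 0.25 × 14800 + 0.25 × 16900 + 0.5 × 11900 = 3700 + 4225 + 5950 = 13875
EV(C) = 0.625 × 5100 + 0.25 × 16700 + 0.125 × 2600 = 3187.5 + 4175 + 325 = 7687.5
Overall = 0.6 × 10375 + 0.2 × 13875 + 0.2 × 7687.5 = 6225 + 2775 + 1537.5 = 10537.5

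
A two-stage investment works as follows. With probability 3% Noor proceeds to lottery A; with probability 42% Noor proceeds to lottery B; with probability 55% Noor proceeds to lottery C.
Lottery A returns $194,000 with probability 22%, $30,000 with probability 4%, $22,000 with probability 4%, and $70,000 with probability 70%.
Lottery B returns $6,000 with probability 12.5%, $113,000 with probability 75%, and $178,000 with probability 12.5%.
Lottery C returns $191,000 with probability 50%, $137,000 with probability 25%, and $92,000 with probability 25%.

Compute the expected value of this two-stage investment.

$132,080.30

EV(A) = 0.22 × 194000 + 0.04 × 30000 + 0.04 × 22000 + 0.7 × 70000 = 42680 + 1200 + 880 + 49000 = 93760
EV(B) = 0.125 × 6000 + 0.75 × 113000 + 0.125 × 178000 = 750 + 84750 + 22250 = 107750
EV(C) = 0.5 × 191000 + 0.25 × 137000 + 0.25 × 92000 = 95500 + 34250 + 23000 = 152750
Overall = 0.03 × 93760 + 0.42 × 107750 + 0.55 × 152750 = 2812.8 + 45255 + 84012.5 = 132080.3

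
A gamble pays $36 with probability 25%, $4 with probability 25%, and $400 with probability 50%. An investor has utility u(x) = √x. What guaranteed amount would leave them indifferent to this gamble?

E[u] = 0.25·√36 + 0.25·√4 + 0.5·√400 = 0.25·6 + 0.25·2 + 0.5·20 = 12
CE = (12)² = 144

$144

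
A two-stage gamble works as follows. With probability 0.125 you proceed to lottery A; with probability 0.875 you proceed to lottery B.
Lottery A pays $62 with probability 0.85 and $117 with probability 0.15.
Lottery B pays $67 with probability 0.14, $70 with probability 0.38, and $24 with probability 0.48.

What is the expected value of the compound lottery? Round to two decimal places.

EV(A) = 0.85 × 62 + 0.15 × 117 = 52.7 + 17.55 = 70.25
EV(B) = 0.14 × 67 + 0.38 × 70 + 0.48 × 24 = 9.38 + 26.6 + 11.52 = 47.5
Overall = 0.125 × 70.25 + 0.875 × 47.5 = 8.78125 + 41.5625 = 50.34375

$50.34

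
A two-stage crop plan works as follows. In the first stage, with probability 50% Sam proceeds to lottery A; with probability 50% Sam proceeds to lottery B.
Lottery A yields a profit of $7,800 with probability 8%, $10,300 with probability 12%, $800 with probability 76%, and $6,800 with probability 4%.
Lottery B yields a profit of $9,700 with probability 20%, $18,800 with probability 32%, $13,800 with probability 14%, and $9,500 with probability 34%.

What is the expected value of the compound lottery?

EV(A) = 0.08 × 7800 + 0.12 × 10300 + 0.76 × 800 + 0.04 × 6800 = 624 + 1236 + 608 + 272 = 2740
EV(B) = 0.2 × 9700 + 0.32 × 18800 + 0.14 × 13800 + 0.34 × 9500 = 1940 + 6016 + 1932 + 3230 = 13118
Overall = 0.5 × 2740 + 0.5 × 13118 = 1370 + 6559 = 7929

$7,929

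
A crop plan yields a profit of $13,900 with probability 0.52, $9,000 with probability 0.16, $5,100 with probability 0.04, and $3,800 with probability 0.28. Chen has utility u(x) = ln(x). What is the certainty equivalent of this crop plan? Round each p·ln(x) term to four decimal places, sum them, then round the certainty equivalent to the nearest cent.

$8,663.72

E[u] = 0.52·ln(13900) + 0.16·ln(9000) + 0.04·ln(5100) + 0.28·ln(3800) = 4.9606 + 1.4568 + 0.3415 + 2.3080 = 9.0669
CE = e^9.0669 ≈ 8663.72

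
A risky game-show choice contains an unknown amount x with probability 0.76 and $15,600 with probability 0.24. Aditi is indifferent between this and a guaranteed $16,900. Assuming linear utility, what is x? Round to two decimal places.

x = $17,310.53

0.76·x + 0.24·15600 = 16900
0.76·x = 16900 − 3744 = 13156
x = 13156 / 0.76 = 17310.5263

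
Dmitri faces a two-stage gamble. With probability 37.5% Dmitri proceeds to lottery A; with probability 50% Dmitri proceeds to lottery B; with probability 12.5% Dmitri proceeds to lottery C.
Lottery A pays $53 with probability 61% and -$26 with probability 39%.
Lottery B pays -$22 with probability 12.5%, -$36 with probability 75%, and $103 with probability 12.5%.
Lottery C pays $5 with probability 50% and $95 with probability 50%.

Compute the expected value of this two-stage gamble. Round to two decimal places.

$6.13

EV(A) = 0.61 × 53 + 0.39 × (-26) = 32.33 − 10.14 = 22.19
EV(B) = 0.125 × (-22) + 0.75 × (-36) + 0.125 × 103 = -2.75 − 27 + 12.875 = -16.875
EV(C) = 0.5 × 5 + 0.5 × 95 = 2.5 + 47.5 = 50
Overall = 0.375 × 22.19 + 0.5 × (-16.875) + 0.125 × 50 = 8.32125 − 8.4375 + 6.25 = 6.13375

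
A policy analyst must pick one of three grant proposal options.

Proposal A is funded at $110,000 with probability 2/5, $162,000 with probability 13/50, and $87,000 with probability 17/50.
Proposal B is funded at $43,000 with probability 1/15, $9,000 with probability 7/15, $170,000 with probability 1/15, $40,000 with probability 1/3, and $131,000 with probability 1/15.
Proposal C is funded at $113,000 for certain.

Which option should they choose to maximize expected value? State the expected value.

Proposal A ($115,700)

Proposal A = 2/5 × 110000 + 13/50 × 162000 + 17/50 × 87000 = 44000 + 42120 + 29580 = 115700
Proposal B = 1/15 × 43000 + 7/15 × 9000 + 1/15 × 170000 + 1/3 × 40000 + 1/15 × 131000 = 2866.6667 + 4200 + 11333.3333 + 13333.3333 + 8733.3333 = 40466.6667
Proposal C: 113000 (certain)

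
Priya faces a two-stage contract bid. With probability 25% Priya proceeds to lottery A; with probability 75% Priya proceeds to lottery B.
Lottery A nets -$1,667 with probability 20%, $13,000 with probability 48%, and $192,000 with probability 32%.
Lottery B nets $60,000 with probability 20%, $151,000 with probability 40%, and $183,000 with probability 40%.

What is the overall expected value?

$126,036.65

EV(A) = 0.2 × (-1667) + 0.48 × 13000 + 0.32 × 192000 = -333.4 + 6240 + 61440 = 67346.6
EV(B) = 0.2 × 60000 + 0.4 × 151000 + 0.4 × 183000 = 12000 + 60400 + 73200 = 145600
Overall = 0.25 × 67346.6 + 0.75 × 145600 = 16836.65 + 109200 = 126036.65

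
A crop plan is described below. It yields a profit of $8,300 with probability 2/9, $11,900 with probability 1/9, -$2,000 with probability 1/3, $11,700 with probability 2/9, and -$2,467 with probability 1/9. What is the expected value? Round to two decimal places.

EV = 2/9 × 8300 + 1/9 × 11900 + 1/3 × (-2000) + 2/9 × 11700 + 1/9 × (-2467) = 1844.4444 + 1322.2222 − 666.6667 + 2600 − 274.1111 = 4825.8889

$4,825.89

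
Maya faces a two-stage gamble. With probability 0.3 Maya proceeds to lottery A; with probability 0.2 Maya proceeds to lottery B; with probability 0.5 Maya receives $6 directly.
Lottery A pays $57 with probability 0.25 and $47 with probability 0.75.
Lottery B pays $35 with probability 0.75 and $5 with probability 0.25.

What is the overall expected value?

EV(A) = 0.25 × 57 + 0.75 × 47 = 14.25 + 35.25 = 49.5
EV(B) = 0.75 × 35 + 0.25 × 5 = 26.25 + 1.25 = 27.5
Branch C: 6 (certain)
Overall = 0.3 × 49.5 + 0.2 × 27.5 + 0.5 × 6 = 14.85 + 5.5 + 3 = 23.35

$23.35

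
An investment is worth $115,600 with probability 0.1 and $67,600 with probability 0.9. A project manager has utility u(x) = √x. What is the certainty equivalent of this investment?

$71,824

E[u] = 0.1·√115600 + 0.9·√67600 = 0.1·340 + 0.9·260 = 268
CE = (268)² = 71824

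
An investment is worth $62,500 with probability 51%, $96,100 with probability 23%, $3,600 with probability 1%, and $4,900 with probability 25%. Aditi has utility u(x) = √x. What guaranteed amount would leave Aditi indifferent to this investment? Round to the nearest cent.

$47,045.61

E[u] = 0.51·√62500 + 0.23·√96100 + 0.01·√3600 + 0.25·√4900 = 0.51·250 + 0.23·310 + 0.01·60 + 0.25·70 = 216.9
CE = (216.9)² = 47045.61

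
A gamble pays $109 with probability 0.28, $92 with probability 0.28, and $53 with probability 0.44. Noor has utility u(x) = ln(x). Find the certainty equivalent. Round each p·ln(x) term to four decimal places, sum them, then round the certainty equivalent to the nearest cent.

$75.69

E[u] = 0.28·ln(109) + 0.28·ln(92) + 0.44·ln(53) = 1.3136 + 1.2661 + 1.7469 = 4.3266
CE = e^4.3266 ≈ 75.69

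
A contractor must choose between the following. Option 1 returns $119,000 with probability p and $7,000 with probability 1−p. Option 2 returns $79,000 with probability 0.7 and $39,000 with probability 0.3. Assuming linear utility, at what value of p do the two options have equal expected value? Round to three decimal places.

EV(Option 2) = 0.7 × 79000 + 0.3 × 39000 = 55300 + 11700 = 67000
p·119000 + (1−p)·7000 = 67000
112000p + 7000 = 67000
p = (67000 − 7000) / 112000

p = 0.536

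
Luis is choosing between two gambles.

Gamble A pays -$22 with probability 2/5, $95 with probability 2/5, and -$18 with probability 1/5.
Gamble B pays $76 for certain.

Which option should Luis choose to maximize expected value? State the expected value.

Gamble B ($76)

Gamble A = 2/5 × (-22) + 2/5 × 95 + 1/5 × (-18) = -8.8 + 38 − 3.6 = 25.6
Gamble B: 76 (certain)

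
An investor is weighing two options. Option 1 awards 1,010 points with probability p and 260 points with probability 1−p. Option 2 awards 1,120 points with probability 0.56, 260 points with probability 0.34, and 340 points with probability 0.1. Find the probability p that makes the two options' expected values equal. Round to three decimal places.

p = 0.653

EV(Option 2) = 0.56 × 1120 + 0.34 × 260 + 0.1 × 340 = 627.2 + 88.4 + 34 = 749.6
p·1010 + (1−p)·260 = 749.6
750p + 260 = 749.6
p = (749.6 − 260) / 750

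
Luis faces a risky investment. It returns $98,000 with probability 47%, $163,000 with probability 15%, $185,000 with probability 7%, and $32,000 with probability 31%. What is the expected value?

EV = 0.47 × 98000 + 0.15 × 163000 + 0.07 × 185000 + 0.31 × 32000 = 46060 + 24450 + 12950 + 9920 = 93380

$93,380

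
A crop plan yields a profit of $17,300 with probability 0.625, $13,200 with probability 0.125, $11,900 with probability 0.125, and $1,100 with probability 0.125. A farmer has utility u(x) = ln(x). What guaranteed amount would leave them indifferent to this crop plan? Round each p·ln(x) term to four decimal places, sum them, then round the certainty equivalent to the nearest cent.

$11,309.52

E[u] = 0.625·ln(17300) + 0.125·ln(13200) + 0.125·ln(11900) + 0.125·ln(1100) = 6.0990 + 1.1860 + 1.1730 + 0.8754 = 9.3334
CE = e^9.3334 ≈ 11309.52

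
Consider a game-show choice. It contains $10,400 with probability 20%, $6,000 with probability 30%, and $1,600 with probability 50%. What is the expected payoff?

$4,680

EV = 0.2 × 10400 + 0.3 × 6000 + 0.5 × 1600 = 2080 + 1800 + 800 = 4680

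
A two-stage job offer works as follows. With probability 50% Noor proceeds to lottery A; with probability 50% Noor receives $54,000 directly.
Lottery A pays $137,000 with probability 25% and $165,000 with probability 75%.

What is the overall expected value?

EV(A) = 0.25 × 137000 + 0.75 × 165000 = 34250 + 123750 = 158000
Branch B: 54000 (certain)
Overall = 0.5 × 158000 + 0.5 × 54000 = 79000 + 27000 = 106000

$106,000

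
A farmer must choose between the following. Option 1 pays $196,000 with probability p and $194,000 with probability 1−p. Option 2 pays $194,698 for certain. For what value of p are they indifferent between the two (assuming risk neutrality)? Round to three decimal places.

p·196000 + (1−p)·194000 = 194698
2000p + 194000 = 194698
p = (194698 − 194000) / 2000

p = 0.349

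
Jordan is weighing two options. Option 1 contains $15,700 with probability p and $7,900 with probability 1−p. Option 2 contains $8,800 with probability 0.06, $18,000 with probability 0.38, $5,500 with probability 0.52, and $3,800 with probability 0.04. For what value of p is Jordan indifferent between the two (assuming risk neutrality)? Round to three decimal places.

p = 0.318

EV(Option 2) = 0.06 × 8800 + 0.38 × 18000 + 0.52 × 5500 + 0.04 × 3800 = 528 + 6840 + 2860 + 152 = 10380
p·15700 + (1−p)·7900 = 10380
7800p + 7900 = 10380
p = (10380 − 7900) / 7800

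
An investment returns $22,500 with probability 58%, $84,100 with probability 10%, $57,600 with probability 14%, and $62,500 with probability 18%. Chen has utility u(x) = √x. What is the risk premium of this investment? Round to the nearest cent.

E[u] = 0.58·√22500 + 0.1·√84100 + 0.14·√57600 + 0.18·√62500 = 0.58·150 + 0.1·290 + 0.14·240 + 0.18·250 = 194.6
CE = (194.6)² = 37869.16
Risk premium = EV − CE = 40774 − 37869.16 = 2904.84

$2,904.84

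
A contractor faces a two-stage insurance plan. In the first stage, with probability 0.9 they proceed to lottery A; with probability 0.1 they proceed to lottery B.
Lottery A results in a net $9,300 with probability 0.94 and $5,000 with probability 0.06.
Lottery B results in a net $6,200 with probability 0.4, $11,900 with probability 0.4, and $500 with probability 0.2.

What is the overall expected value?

EV(A) = 0.94 × 9300 + 0.06 × 5000 = 8742 + 300 = 9042
EV(B) = 0.4 × 6200 + 0.4 × 11900 + 0.2 × 500 = 2480 + 4760 + 100 = 7340
Overall = 0.9 × 9042 + 0.1 × 7340 = 8137.8 + 734 = 8871.8

$8,871.80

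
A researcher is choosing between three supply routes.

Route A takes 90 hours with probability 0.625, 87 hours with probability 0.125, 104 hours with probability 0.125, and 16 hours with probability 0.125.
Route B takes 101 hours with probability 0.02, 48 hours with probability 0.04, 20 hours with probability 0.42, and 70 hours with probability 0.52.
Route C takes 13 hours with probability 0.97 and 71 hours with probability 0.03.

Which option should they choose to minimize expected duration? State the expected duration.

Route C (14.74 hours)

Route A = 0.625 × 90 + 0.125 × 87 + 0.125 × 104 + 0.125 × 16 = 56.25 + 10.875 + 13 + 2 = 82.125
Route B = 0.02 × 101 + 0.04 × 48 + 0.42 × 20 + 0.52 × 70 = 2.02 + 1.92 + 8.4 + 36.4 = 48.74
Route C = 0.97 × 13 + 0.03 × 71 = 12.61 + 2.13 = 14.74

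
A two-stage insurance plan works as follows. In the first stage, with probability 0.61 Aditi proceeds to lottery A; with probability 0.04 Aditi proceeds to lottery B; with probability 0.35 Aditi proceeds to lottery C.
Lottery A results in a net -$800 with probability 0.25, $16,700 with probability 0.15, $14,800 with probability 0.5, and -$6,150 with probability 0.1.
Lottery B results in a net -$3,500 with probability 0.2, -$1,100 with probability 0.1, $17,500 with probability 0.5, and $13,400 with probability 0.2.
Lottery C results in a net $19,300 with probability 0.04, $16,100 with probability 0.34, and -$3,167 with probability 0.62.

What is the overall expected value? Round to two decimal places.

$7,468.56

EV(A) = 0.25 × (-800) + 0.15 × 16700 + 0.5 × 14800 + 0.1 × (-6150) = -200 + 2505 + 7400 − 615 = 9090
EV(B) = 0.2 × (-3500) + 0.1 × (-1100) + 0.5 × 17500 + 0.2 × 13400 = -700 − 110 + 8750 + 2680 = 10620
EV(C) = 0.04 × 19300 + 0.34 × 16100 + 0.62 × (-3167) = 772 + 5474 − 1963.54 = 4282.46
Overall = 0.61 × 9090 + 0.04 × 10620 + 0.35 × 4282.46 = 5544.9 + 424.8 + 1498.861 = 7468.561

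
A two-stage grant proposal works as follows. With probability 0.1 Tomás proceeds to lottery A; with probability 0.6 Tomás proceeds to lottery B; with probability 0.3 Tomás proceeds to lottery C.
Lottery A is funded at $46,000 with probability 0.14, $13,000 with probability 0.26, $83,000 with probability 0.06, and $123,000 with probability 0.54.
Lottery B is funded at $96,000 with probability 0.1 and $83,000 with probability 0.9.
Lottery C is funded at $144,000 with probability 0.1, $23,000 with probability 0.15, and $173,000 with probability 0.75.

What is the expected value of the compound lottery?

$102,982

EV(A) = 0.14 × 46000 + 0.26 × 13000 + 0.06 × 83000 + 0.54 × 123000 = 6440 + 3380 + 4980 + 66420 = 81220
EV(B) = 0.1 × 96000 + 0.9 × 83000 = 9600 + 74700 = 84300
EV(C) = 0.1 × 144000 + 0.15 × 23000 + 0.75 × 173000 = 14400 + 3450 + 129750 = 147600
Overall = 0.1 × 81220 + 0.6 × 84300 + 0.3 × 147600 = 8122 + 50580 + 44280 = 102982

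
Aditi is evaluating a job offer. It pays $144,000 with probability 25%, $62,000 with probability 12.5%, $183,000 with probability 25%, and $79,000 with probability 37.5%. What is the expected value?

EV = 0.25 × 144000 + 0.125 × 62000 + 0.25 × 183000 + 0.375 × 79000 = 36000 + 7750 + 45750 + 29625 = 119125

$119,125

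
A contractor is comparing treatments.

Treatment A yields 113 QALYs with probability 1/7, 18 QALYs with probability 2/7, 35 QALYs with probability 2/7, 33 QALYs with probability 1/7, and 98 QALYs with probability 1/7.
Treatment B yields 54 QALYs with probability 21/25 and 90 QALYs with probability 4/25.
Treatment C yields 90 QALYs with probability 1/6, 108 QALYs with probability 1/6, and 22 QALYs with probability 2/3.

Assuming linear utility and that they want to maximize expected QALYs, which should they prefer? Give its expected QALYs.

Treatment A = 1/7 × 113 + 2/7 × 18 + 2/7 × 35 + 1/7 × 33 + 1/7 × 98 = 16.1429 + 5.1429 + 10 + 4.7143 + 14 = 50
Treatment B = 21/25 × 54 + 4/25 × 90 = 45.36 + 14.4 = 59.76
Treatment C = 1/6 × 90 + 1/6 × 108 + 2/3 × 22 = 15 + 18 + 14.6667 = 47.6667

Treatment B (59.76 QALYs)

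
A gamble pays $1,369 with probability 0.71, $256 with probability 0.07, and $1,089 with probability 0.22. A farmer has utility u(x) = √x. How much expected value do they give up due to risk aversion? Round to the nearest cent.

$28.87

E[u] = 0.71·√1369 + 0.07·√256 + 0.22·√1089 = 0.71·37 + 0.07·16 + 0.22·33 = 34.65
CE = (34.65)² = 1200.6225
Risk premium = EV − CE = 1229.49 − 1200.6225 = 28.8675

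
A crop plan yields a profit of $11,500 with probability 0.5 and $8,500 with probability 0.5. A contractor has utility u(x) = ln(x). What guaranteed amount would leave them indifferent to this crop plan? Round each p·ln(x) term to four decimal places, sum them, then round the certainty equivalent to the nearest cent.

$9,887.24

E[u] = 0.5·ln(11500) + 0.5·ln(8500) = 4.6751 + 4.5239 = 9.1990
CE = e^9.1990 ≈ 9887.24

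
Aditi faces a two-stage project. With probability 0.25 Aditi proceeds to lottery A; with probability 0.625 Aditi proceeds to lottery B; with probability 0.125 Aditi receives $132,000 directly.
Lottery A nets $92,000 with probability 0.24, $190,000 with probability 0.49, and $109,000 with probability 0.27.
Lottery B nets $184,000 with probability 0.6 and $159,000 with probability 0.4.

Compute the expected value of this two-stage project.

$161,402.50

EV(A) = 0.24 × 92000 + 0.49 × 190000 + 0.27 × 109000 = 22080 + 93100 + 29430 = 144610
EV(B) = 0.6 × 184000 + 0.4 × 159000 = 110400 + 63600 = 174000
Branch C: 132000 (certain)
Overall = 0.25 × 144610 + 0.625 × 174000 + 0.125 × 132000 = 36152.5 + 108750 + 16500 = 161402.5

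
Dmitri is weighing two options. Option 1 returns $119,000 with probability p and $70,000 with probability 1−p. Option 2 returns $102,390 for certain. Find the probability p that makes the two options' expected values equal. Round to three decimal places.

p = 0.661

p·119000 + (1−p)·70000 = 102390
49000p + 70000 = 102390
p = (102390 − 70000) / 49000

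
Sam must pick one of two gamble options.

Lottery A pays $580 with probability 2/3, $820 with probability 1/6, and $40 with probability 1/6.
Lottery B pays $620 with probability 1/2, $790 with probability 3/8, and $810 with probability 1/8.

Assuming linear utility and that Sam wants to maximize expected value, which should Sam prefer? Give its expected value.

Lottery B ($707.50)

Lottery A = 2/3 × 580 + 1/6 × 820 + 1/6 × 40 = 386.6667 + 136.6667 + 6.6667 = 530
Lottery B = 1/2 × 620 + 3/8 × 790 + 1/8 × 810 = 310 + 296.25 + 101.25 = 707.5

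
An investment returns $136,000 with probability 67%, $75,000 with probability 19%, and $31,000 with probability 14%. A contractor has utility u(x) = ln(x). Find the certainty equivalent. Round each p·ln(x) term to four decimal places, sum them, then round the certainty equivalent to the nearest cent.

$98,745.39

E[u] = 0.67·ln(136000) + 0.19·ln(75000) + 0.14·ln(31000) = 7.9197 + 2.1328 + 1.4478 = 11.5003
CE = e^11.5003 ≈ 98745.39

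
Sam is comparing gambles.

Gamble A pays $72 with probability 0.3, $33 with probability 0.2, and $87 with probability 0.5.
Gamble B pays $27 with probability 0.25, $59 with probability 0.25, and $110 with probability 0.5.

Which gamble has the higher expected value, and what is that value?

Gamble B ($76.50)

Gamble A = 0.3 × 72 + 0.2 × 33 + 0.5 × 87 = 21.6 + 6.6 + 43.5 = 71.7
Gamble B = 0.25 × 27 + 0.25 × 59 + 0.5 × 110 = 6.75 + 14.75 + 55 = 76.5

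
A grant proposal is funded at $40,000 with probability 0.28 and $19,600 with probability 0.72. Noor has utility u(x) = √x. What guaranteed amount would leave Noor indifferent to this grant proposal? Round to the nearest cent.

$24,586.24

E[u] = 0.28·√40000 + 0.72·√19600 = 0.28·200 + 0.72·140 = 156.8
CE = (156.8)² = 24586.24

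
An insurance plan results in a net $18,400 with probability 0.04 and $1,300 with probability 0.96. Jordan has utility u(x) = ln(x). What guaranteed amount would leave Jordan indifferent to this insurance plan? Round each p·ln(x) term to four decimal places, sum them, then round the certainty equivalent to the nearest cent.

$1,445.34

E[u] = 0.04·ln(18400) + 0.96·ln(1300) = 0.3928 + 6.8833 = 7.2761
CE = e^7.2761 ≈ 1445.34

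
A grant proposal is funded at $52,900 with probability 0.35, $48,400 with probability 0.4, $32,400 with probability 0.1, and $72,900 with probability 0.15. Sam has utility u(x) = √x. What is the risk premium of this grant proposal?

$521

E[u] = 0.35·√52900 + 0.4·√48400 + 0.1·√32400 + 0.15·√72900 = 0.35·230 + 0.4·220 + 0.1·180 + 0.15·270 = 227
CE = (227)² = 51529
Risk premium = EV − CE = 52050 − 51529 = 521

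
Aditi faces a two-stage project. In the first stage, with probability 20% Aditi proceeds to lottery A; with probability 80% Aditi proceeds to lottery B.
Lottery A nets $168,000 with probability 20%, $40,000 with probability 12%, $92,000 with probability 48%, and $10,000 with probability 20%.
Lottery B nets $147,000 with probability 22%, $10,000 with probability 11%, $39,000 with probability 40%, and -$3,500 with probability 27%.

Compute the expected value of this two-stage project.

EV(A) = 0.2 × 168000 + 0.12 × 40000 + 0.48 × 92000 + 0.2 × 10000 = 33600 + 4800 + 44160 + 2000 = 84560
EV(B) = 0.22 × 147000 + 0.11 × 10000 + 0.4 × 39000 + 0.27 × (-3500) = 32340 + 1100 + 15600 − 945 = 48095
Overall = 0.2 × 84560 + 0.8 × 48095 = 16912 + 38476 = 55388

$55,388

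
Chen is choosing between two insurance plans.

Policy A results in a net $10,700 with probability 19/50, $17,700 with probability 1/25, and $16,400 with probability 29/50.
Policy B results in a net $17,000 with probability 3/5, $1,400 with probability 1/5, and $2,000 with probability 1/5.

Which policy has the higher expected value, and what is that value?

Policy A = 19/50 × 10700 + 1/25 × 17700 + 29/50 × 16400 = 4066 + 708 + 9512 = 14286
Policy B = 3/5 × 17000 + 1/5 × 1400 + 1/5 × 2000 = 10200 + 280 + 400 = 10880

Policy A ($14,286)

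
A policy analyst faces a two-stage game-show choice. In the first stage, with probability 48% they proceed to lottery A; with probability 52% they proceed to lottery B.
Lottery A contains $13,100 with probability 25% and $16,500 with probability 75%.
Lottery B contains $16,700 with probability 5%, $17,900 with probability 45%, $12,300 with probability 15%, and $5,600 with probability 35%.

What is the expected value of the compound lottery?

EV(A) = 0.25 × 13100 + 0.75 × 16500 = 3275 + 12375 = 15650
EV(B) = 0.05 × 16700 + 0.45 × 17900 + 0.15 × 12300 + 0.35 × 5600 = 835 + 8055 + 1845 + 1960 = 12695
Overall = 0.48 × 15650 + 0.52 × 12695 = 7512 + 6601.4 = 14113.4

$14,113.40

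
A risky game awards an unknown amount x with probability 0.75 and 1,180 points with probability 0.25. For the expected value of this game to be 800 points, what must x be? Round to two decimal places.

x = 673.33 points

0.75·x + 0.25·1180 = 800
0.75·x = 800 − 295 = 505
x = 505 / 0.75 = 673.3333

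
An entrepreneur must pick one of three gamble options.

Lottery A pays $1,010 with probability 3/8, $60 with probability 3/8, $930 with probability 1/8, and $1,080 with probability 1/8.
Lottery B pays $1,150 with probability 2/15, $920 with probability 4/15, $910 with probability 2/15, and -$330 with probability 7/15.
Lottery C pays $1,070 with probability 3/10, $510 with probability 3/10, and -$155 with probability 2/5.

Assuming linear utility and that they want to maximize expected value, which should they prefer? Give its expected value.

Lottery A = 3/8 × 1010 + 3/8 × 60 + 1/8 × 930 + 1/8 × 1080 = 378.75 + 22.5 + 116.25 + 135 = 652.5
Lottery B = 2/15 × 1150 + 4/15 × 920 + 2/15 × 910 + 7/15 × (-330) = 153.3333 + 245.3333 + 121.3333 − 154 = 366
Lottery C = 3/10 × 1070 + 3/10 × 510 + 2/5 × (-155) = 321 + 153 − 62 = 412

Lottery A ($652.50)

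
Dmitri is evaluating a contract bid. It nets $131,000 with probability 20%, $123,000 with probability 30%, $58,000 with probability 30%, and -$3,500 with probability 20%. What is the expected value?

EV = 0.2 × 131000 + 0.3 × 123000 + 0.3 × 58000 + 0.2 × (-3500) = 26200 + 36900 + 17400 − 700 = 79800

$79,800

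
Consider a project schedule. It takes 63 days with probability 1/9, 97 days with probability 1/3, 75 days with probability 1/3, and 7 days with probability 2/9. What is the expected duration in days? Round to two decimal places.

EV = 1/9 × 63 + 1/3 × 97 + 1/3 × 75 + 2/9 × 7 = 7 + 32.3333 + 25 + 1.5556 = 65.8889

65.89 days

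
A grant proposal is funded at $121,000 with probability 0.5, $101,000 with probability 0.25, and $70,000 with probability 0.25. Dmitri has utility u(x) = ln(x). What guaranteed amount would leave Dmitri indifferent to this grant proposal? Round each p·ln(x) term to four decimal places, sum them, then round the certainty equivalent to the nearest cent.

$100,871.23

E[u] = 0.5·ln(121000) + 0.25·ln(101000) + 0.25·ln(70000) = 5.8518 + 2.8807 + 2.7891 = 11.5216
CE = e^11.5216 ≈ 100871.23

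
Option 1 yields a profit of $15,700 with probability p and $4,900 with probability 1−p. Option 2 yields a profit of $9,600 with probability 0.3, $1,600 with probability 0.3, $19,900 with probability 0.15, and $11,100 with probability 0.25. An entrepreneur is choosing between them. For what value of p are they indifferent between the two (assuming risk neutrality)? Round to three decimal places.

p = 0.391

EV(Option 2) = 0.3 × 9600 + 0.3 × 1600 + 0.15 × 19900 + 0.25 × 11100 = 2880 + 480 + 2985 + 2775 = 9120
p·15700 + (1−p)·4900 = 9120
10800p + 4900 = 9120
p = (9120 − 4900) / 10800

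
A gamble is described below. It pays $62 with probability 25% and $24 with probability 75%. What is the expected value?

EV = 0.25 × 62 + 0.75 × 24 = 15.5 + 18 = 33.5

$33.50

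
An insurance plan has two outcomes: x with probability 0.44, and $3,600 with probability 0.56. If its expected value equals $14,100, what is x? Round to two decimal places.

0.44·x + 0.56·3600 = 14100
0.44·x = 14100 − 2016 = 12084
x = 12084 / 0.44 = 27463.6364

x = $27,463.64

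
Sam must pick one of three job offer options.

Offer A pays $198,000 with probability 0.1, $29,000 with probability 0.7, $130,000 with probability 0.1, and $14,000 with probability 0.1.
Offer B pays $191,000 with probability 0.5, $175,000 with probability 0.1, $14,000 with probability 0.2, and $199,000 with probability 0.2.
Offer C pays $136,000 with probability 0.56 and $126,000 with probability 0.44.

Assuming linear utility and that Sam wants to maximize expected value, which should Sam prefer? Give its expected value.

Offer A = 0.1 × 198000 + 0.7 × 29000 + 0.1 × 130000 + 0.1 × 14000 = 19800 + 20300 + 13000 + 1400 = 54500
Offer B = 0.5 × 191000 + 0.1 × 175000 + 0.2 × 14000 + 0.2 × 199000 = 95500 + 17500 + 2800 + 39800 = 155600
Offer C = 0.56 × 136000 + 0.44 × 126000 = 76160 + 55440 = 131600

Offer B ($155,600)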